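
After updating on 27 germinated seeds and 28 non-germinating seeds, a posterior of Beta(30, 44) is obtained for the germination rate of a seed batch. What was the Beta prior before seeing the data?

Under Beta–binomial conjugacy the posterior parameters are (α+s, β+f).
So α = 30 − 27 = 3 and β = 44 − 28 = 16.

Beta(3, 16)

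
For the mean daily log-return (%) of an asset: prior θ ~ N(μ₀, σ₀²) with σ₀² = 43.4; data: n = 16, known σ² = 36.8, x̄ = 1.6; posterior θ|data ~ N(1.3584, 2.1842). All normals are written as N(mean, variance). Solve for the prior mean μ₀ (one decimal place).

μ₀ = -3.2

The posterior mean is a precision-weighted average: μ_n = (τ₀μ₀ + τ_data·x̄)/(τ₀+τ_data), with τ₀=1/σ₀² and τ_data=n/σ².
Here τ₀ = 1/43.4 = 0.023041 and τ_data = 16/36.8 = 0.434783, so τ_n = 0.457824.
Rearranging for μ₀: μ₀ = (μ_n·τ_n − τ_data·x̄)/τ₀ = (1.3584·0.457824 − 0.434783·1.6) / 0.023041 = -0.073745/0.023041 ≈ -3.2.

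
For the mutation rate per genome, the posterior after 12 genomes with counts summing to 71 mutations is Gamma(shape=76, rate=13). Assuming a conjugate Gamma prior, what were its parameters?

Gamma–Poisson conjugacy: posterior shape = α + Σxᵢ, posterior rate = β + n.
So α = 76 − 71 = 5 and β = 13 − 12 = 1.

Gamma(shape=5, rate=1)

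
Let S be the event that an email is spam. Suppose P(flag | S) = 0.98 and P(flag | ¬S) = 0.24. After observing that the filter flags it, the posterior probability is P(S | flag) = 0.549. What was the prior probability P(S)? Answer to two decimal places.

P(S) = 0.23

Bayes' rule in odds form gives O(S|E) = O(S)·[P(E|S)/P(E|¬S)], hence O(S) = O(S|E)/LR.
Posterior odds = 0.549/(1−0.549) = 1.2173. LR = 0.98/0.24 = 4.0833.
Prior odds = 1.2173/4.0833 = 0.2981, so P(S) = 0.2981/(1+0.2981) ≈ 0.23.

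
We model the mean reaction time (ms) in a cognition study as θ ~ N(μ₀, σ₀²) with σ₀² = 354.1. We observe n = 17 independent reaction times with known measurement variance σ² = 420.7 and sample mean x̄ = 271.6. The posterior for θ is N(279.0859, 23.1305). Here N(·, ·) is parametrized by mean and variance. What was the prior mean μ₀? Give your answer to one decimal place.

With known observation variance, the Normal–Normal posterior has precision τ_n = τ₀ + n/σ² and mean μ_n = (τ₀μ₀ + (n/σ²)x̄)/τ_n.
Here τ₀ = 1/354.1 = 0.002824 and τ_data = 17/420.7 = 0.040409, so τ_n = 0.043233.
Rearranging for μ₀: μ₀ = (μ_n·τ_n − τ_data·x̄)/τ₀ = (279.0859·0.043233 − 0.040409·271.6) / 0.002824 = 1.090636/0.002824 ≈ 386.2.

μ₀ = 386.2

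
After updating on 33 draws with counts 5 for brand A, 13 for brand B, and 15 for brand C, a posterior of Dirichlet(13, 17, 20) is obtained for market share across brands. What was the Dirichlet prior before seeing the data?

For a Dirichlet(α) prior with multinomial counts c, the posterior is Dirichlet(α + c) componentwise.
Subtract each count from the matching posterior parameter: 13−5=8, 17−13=4, 20−15=5.

Dirichlet(8, 4, 5)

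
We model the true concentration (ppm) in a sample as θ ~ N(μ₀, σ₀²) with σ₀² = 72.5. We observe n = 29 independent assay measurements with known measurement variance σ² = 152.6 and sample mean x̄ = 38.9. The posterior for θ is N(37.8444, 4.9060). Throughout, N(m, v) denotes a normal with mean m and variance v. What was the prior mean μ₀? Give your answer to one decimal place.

μ₀ = 23.3

With known observation variance, the Normal–Normal posterior has precision τ_n = τ₀ + n/σ² and mean μ_n = (τ₀μ₀ + (n/σ²)x̄)/τ_n.
Here τ₀ = 1/72.5 = 0.013793 and τ_data = 29/152.6 = 0.190039, so τ_n = 0.203832.
Rearranging for μ₀: μ₀ = (μ_n·τ_n − τ_data·x̄)/τ₀ = (37.8444·0.203832 − 0.190039·38.9) / 0.013793 = 0.321383/0.013793 ≈ 23.3.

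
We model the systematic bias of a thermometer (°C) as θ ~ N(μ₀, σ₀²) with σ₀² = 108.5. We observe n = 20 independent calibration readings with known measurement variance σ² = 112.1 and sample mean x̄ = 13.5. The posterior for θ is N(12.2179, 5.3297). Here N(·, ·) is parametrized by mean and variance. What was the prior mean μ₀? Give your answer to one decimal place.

μ₀ = -12.6

With known observation variance, the Normal–Normal posterior has precision τ_n = τ₀ + n/σ² and mean μ_n = (τ₀μ₀ + (n/σ²)x̄)/τ_n.
Here τ₀ = 1/108.5 = 0.009217 and τ_data = 20/112.1 = 0.178412, so τ_n = 0.187629.
Rearranging for μ₀: μ₀ = (μ_n·τ_n − τ_data·x̄)/τ₀ = (12.2179·0.187629 − 0.178412·13.5) / 0.009217 = -0.116130/0.009217 ≈ -12.6.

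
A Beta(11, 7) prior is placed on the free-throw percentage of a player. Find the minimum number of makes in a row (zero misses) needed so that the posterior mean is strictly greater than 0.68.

k = 4

After k makes and 0 misses the posterior is Beta(11+k, 7), with mean (11+k)/(11+7+k).
Set (11+k)/(18+k) > 0.68 and solve: k > (0.68·18 − 11)/(1 − 0.68) = 3.875.
The smallest integer exceeding 3.875 is 4.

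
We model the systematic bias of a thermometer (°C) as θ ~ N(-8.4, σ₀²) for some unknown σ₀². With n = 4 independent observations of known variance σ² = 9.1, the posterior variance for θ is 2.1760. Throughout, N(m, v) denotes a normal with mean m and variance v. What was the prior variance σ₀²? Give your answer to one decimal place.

For the Normal–Normal model with known σ², precisions add: τ_n = τ₀ + n/σ².
So 1/σ₀² = 1/2.1760 − 4/9.1 = 0.459559 − 0.439560 = 0.019999.
Hence σ₀² = 1/0.019999 ≈ 50.0.

σ₀² = 50.0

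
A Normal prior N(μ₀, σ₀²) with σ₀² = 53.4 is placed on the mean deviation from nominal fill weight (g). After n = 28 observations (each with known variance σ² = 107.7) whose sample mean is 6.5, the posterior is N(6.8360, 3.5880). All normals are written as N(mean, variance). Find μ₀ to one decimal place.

μ₀ = 11.5

The posterior mean is a precision-weighted average: μ_n = (τ₀μ₀ + τ_data·x̄)/(τ₀+τ_data), with τ₀=1/σ₀² and τ_data=n/σ².
Here τ₀ = 1/53.4 = 0.018727 and τ_data = 28/107.7 = 0.259981, so τ_n = 0.278708.
Rearranging for μ₀: μ₀ = (μ_n·τ_n − τ_data·x̄)/τ₀ = (6.8360·0.278708 − 0.259981·6.5) / 0.018727 = 0.215371/0.018727 ≈ 11.5.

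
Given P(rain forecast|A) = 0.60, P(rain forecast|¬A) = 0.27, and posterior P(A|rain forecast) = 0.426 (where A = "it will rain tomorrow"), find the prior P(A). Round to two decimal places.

Bayes' rule in odds form gives O(A|E) = O(A)·[P(E|A)/P(E|¬A)], hence O(A) = O(A|E)/LR.
Posterior odds = 0.426/(1−0.426) = 0.7422. LR = 0.60/0.27 = 2.2222.
Prior odds = 0.7422/2.2222 = 0.3340, so P(A) = 0.3340/(1+0.3340) ≈ 0.25.

P(A) = 0.25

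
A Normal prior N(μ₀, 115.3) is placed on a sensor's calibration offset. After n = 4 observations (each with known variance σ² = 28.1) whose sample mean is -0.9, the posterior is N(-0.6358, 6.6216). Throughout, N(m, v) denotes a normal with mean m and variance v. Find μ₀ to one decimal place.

μ₀ = 3.7

With known observation variance, the Normal–Normal posterior has precision τ_n = τ₀ + n/σ² and mean μ_n = (τ₀μ₀ + (n/σ²)x̄)/τ_n.
Here τ₀ = 1/115.3 = 0.008673 and τ_data = 4/28.1 = 0.142349, so τ_n = 0.151022.
Rearranging for μ₀: μ₀ = (μ_n·τ_n − τ_data·x̄)/τ₀ = (-0.6358·0.151022 − 0.142349·-0.9) / 0.008673 = 0.032094/0.008673 ≈ 3.7.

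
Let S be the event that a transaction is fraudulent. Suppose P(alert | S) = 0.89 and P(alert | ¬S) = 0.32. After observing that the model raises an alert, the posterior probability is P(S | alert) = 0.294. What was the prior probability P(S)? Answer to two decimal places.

P(S) = 0.13

In odds form, posterior odds = prior odds × likelihood ratio, so prior odds = posterior odds ÷ LR.
Posterior odds = 0.294/(1−0.294) = 0.4164. LR = 0.89/0.32 = 2.7812.
Prior odds = 0.4164/2.7812 = 0.1497, so P(S) = 0.1497/(1+0.1497) ≈ 0.13.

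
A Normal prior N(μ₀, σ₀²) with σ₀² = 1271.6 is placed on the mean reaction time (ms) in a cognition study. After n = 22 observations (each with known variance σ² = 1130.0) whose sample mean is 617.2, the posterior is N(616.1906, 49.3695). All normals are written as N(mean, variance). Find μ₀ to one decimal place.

The posterior mean is a precision-weighted average: μ_n = (τ₀μ₀ + τ_data·x̄)/(τ₀+τ_data), with τ₀=1/σ₀² and τ_data=n/σ².
Here τ₀ = 1/1271.6 = 0.000786 and τ_data = 22/1130.0 = 0.019469, so τ_n = 0.020255.
Rearranging for μ₀: μ₀ = (μ_n·τ_n − τ_data·x̄)/τ₀ = (616.1906·0.020255 − 0.019469·617.2) / 0.000786 = 0.464674/0.000786 ≈ 591.2.

μ₀ = 591.2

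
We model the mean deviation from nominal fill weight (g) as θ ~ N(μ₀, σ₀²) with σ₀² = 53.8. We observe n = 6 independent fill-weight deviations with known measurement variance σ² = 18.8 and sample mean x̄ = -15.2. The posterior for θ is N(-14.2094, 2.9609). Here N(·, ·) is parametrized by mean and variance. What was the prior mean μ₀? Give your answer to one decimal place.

μ₀ = 2.8

With known observation variance, the Normal–Normal posterior has precision τ_n = τ₀ + n/σ² and mean μ_n = (τ₀μ₀ + (n/σ²)x̄)/τ_n.
Here τ₀ = 1/53.8 = 0.018587 and τ_data = 6/18.8 = 0.319149, so τ_n = 0.337736.
Rearranging for μ₀: μ₀ = (μ_n·τ_n − τ_data·x̄)/τ₀ = (-14.2094·0.337736 − 0.319149·-15.2) / 0.018587 = 0.052039/0.018587 ≈ 2.8.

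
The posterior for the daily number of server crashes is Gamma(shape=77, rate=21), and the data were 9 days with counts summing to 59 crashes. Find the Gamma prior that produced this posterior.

A Gamma(α, β) prior (rate parametrization) on a Poisson rate with n observations summing to S gives posterior Gamma(α+S, β+n).
So α = 77 − 59 = 18 and β = 21 − 9 = 12.

Gamma(shape=18, rate=12)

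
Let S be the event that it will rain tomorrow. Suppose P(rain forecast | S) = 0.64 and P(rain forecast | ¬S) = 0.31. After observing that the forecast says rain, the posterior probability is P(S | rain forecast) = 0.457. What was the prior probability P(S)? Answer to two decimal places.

P(S) = 0.29

In odds form, posterior odds = prior odds × likelihood ratio, so prior odds = posterior odds ÷ LR.
Posterior odds = 0.457/(1−0.457) = 0.8416. LR = 0.64/0.31 = 2.0645.
Prior odds = 0.8416/2.0645 = 0.4077, so P(S) = 0.4077/(1+0.4077) ≈ 0.29.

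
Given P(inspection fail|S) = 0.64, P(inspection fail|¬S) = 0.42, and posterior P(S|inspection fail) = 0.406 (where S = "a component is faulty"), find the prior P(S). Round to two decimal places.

Bayes' rule in odds form gives O(S|E) = O(S)·[P(E|S)/P(E|¬S)], hence O(S) = O(S|E)/LR.
Posterior odds = 0.406/(1−0.406) = 0.6835. LR = 0.64/0.42 = 1.5238.
Prior odds = 0.6835/1.5238 = 0.4485, so P(S) = 0.4485/(1+0.4485) ≈ 0.31.

P(S) = 0.31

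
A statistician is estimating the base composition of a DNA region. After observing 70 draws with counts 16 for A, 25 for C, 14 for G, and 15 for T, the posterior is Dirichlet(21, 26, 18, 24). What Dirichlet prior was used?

Dirichlet(5, 1, 4, 9)

For a Dirichlet(α) prior with multinomial counts c, the posterior is Dirichlet(α + c) componentwise.
Subtract each count from the matching posterior parameter: 21−16=5, 26−25=1, 18−14=4, 24−15=9.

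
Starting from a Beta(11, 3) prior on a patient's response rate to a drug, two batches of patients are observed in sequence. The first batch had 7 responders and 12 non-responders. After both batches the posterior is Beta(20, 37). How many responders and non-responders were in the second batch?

Sequential conjugate updates are equivalent to a single update on the pooled data, so total successes = posterior α − prior α and total failures = posterior β − prior β.
Total across both batches: 20−11=9 responders, 37−3=34 non-responders.
Subtract the first batch: 9−7=2 responders and 34−12=22 non-responders.

2 responders and 22 non-responders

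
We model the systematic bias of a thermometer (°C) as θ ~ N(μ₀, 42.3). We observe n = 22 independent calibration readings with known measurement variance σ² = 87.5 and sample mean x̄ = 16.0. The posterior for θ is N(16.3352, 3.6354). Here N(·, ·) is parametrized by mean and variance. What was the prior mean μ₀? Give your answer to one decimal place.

With known observation variance, the Normal–Normal posterior has precision τ_n = τ₀ + n/σ² and mean μ_n = (τ₀μ₀ + (n/σ²)x̄)/τ_n.
Here τ₀ = 1/42.3 = 0.023641 and τ_data = 22/87.5 = 0.251429, so τ_n = 0.275070.
Rearranging for μ₀: μ₀ = (μ_n·τ_n − τ_data·x̄)/τ₀ = (16.3352·0.275070 − 0.251429·16.0) / 0.023641 = 0.470459/0.023641 ≈ 19.9.

μ₀ = 19.9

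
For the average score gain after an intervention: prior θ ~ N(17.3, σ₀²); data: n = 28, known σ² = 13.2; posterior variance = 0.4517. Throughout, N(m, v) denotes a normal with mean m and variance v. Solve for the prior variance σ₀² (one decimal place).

σ₀² = 10.8

For the Normal–Normal model with known σ², precisions add: τ_n = τ₀ + n/σ².
So 1/σ₀² = 1/0.4517 − 28/13.2 = 2.213859 − 2.121212 = 0.092647.
Hence σ₀² = 1/0.092647 ≈ 10.8.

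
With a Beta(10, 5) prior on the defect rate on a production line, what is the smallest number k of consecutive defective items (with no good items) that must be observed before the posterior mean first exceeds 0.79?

k = 9

After k defective items and 0 good items the posterior is Beta(10+k, 5), with mean (10+k)/(10+5+k).
Set (10+k)/(15+k) > 0.79 and solve: k > (0.79·15 − 10)/(1 − 0.79) = 8.810.
The smallest integer exceeding 8.810 is 9.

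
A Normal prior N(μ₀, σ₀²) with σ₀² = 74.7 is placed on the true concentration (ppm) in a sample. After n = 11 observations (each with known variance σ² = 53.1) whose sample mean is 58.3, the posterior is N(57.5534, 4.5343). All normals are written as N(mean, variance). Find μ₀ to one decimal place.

The posterior mean is a precision-weighted average: μ_n = (τ₀μ₀ + τ_data·x̄)/(τ₀+τ_data), with τ₀=1/σ₀² and τ_data=n/σ².
Here τ₀ = 1/74.7 = 0.013387 and τ_data = 11/53.1 = 0.207156, so τ_n = 0.220543.
Rearranging for μ₀: μ₀ = (μ_n·τ_n − τ_data·x̄)/τ₀ = (57.5534·0.220543 − 0.207156·58.3) / 0.013387 = 0.615805/0.013387 ≈ 46.0.

μ₀ = 46.0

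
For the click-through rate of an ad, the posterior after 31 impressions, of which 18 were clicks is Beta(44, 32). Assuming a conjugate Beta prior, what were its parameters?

Beta is conjugate to the binomial likelihood: posterior = Beta(a+s, b+f).
Subtract the data counts: 44−18=26, 32−13=19.

Beta(26, 19)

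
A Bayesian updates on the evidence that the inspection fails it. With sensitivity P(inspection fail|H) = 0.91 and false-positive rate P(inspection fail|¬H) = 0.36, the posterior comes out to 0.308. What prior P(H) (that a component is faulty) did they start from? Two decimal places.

P(H) = 0.15

In odds form, posterior odds = prior odds × likelihood ratio, so prior odds = posterior odds ÷ LR.
Posterior odds = 0.308/(1−0.308) = 0.4451. LR = 0.91/0.36 = 2.5278.
Prior odds = 0.4451/2.5278 = 0.1761, so P(H) = 0.1761/(1+0.1761) ≈ 0.15.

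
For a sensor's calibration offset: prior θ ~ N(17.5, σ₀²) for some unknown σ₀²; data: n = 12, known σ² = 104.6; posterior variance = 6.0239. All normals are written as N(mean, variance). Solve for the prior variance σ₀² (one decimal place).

Posterior precision equals prior precision plus data precision: 1/σ_n² = 1/σ₀² + n/σ².
So 1/σ₀² = 1/6.0239 − 12/104.6 = 0.166005 − 0.114723 = 0.051282.
Hence σ₀² = 1/0.051282 ≈ 19.5.

σ₀² = 19.5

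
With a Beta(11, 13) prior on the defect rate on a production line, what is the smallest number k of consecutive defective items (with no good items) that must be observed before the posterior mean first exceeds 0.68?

k = 17

After k defective items and 0 good items the posterior is Beta(11+k, 13), with mean (11+k)/(11+13+k).
Set (11+k)/(24+k) > 0.68 and solve: k > (0.68·24 − 11)/(1 − 0.68) = 16.625.
The smallest integer exceeding 16.625 is 17, and checking k=17: (28)/(41) = 0.6829 > 0.68.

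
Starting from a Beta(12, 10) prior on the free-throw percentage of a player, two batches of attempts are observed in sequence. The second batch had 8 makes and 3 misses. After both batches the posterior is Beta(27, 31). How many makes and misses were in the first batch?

Sequential conjugate updates are equivalent to a single update on the pooled data, so total successes = posterior α − prior α and total failures = posterior β − prior β.
Total across both batches: 27−12=15 makes, 31−10=21 misses.
Subtract the second batch: 15−8=7 makes and 21−3=18 misses.

7 makes and 18 misses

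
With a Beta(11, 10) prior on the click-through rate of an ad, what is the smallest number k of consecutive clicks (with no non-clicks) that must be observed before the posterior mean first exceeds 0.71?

After k clicks and 0 non-clicks the posterior is Beta(11+k, 10), with mean (11+k)/(11+10+k).
Set (11+k)/(21+k) > 0.71 and solve: k > (0.71·21 − 11)/(1 − 0.71) = 13.483.
The smallest integer exceeding 13.483 is 14, and checking k=14: (25)/(35) = 0.7143 > 0.71.

k = 14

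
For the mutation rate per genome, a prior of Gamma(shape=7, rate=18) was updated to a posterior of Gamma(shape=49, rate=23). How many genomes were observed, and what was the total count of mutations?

Gamma–Poisson conjugacy: posterior shape = α + Σxᵢ, posterior rate = β + n.
Matching: Σxᵢ = 49 − 7 = 42 and n = 23 − 18 = 5.

n = 5 genomes with total 42 mutations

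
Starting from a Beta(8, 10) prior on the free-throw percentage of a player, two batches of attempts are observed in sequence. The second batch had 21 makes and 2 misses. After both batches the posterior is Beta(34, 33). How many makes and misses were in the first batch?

5 makes and 21 misses

Sequential conjugate updates are equivalent to a single update on the pooled data, so total successes = posterior α − prior α and total failures = posterior β − prior β.
Total across both batches: 34−8=26 makes, 33−10=23 misses.
Subtract the second batch: 26−21=5 makes and 23−2=21 misses.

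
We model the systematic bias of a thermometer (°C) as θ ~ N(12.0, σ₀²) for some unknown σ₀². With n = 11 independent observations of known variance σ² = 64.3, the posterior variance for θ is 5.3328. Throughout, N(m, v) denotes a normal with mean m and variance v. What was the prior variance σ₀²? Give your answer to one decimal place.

For the Normal–Normal model with known σ², precisions add: τ_n = τ₀ + n/σ².
So 1/σ₀² = 1/5.3328 − 11/64.3 = 0.187519 − 0.171073 = 0.016446.
Hence σ₀² = 1/0.016446 ≈ 60.8.

σ₀² = 60.8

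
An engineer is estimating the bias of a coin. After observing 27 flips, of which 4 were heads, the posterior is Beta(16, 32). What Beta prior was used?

Beta(12, 9)

A Beta(a, b) prior with s successes and f failures in binomial data gives a Beta(a+s, b+f) posterior.
So a = 16 − 4 = 12 and b = 32 − 23 = 9.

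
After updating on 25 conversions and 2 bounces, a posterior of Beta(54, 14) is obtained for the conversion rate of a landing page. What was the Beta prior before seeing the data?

Beta(29, 12)

Beta is conjugate to the binomial likelihood: posterior = Beta(α+s, β+f).
So α = 54 − 25 = 29 and β = 14 − 2 = 12.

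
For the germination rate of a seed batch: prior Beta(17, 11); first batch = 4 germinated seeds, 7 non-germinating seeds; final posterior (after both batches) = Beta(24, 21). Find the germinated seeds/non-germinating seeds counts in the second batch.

Because Beta–binomial updating is additive in the counts, the combined data contributed (α_post−α_prior, β_post−β_prior) successes and failures.
Total across both batches: 24−17=7 germinated seeds, 21−11=10 non-germinating seeds.
Subtract the first batch: 7−4=3 germinated seeds and 10−7=3 non-germinating seeds.

3 germinated seeds and 3 non-germinating seeds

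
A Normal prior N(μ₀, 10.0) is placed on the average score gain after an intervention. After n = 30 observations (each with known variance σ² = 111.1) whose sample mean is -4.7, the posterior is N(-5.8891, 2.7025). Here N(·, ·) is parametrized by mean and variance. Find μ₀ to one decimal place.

μ₀ = -9.1

The posterior mean is a precision-weighted average: μ_n = (τ₀μ₀ + τ_data·x̄)/(τ₀+τ_data), with τ₀=1/σ₀² and τ_data=n/σ².
Here τ₀ = 1/10.0 = 0.100000 and τ_data = 30/111.1 = 0.270027, so τ_n = 0.370027.
Rearranging for μ₀: μ₀ = (μ_n·τ_n − τ_data·x̄)/τ₀ = (-5.8891·0.370027 − 0.270027·-4.7) / 0.100000 = -0.909999/0.100000 ≈ -9.1.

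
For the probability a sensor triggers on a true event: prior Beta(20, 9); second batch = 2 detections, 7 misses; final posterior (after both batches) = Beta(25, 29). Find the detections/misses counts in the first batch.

3 detections and 13 misses

Sequential conjugate updates are equivalent to a single update on the pooled data, so total successes = posterior α − prior α and total failures = posterior β − prior β.
Total across both batches: 25−20=5 detections, 29−9=20 misses.
Subtract the second batch: 5−2=3 detections and 20−7=13 misses.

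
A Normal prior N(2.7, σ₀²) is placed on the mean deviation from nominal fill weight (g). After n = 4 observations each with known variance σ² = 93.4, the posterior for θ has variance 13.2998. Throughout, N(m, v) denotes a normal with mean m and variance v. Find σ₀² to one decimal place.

Posterior precision equals prior precision plus data precision: 1/σ_n² = 1/σ₀² + n/σ².
So 1/σ₀² = 1/13.2998 − 4/93.4 = 0.075189 − 0.042827 = 0.032362.
Hence σ₀² = 1/0.032362 ≈ 30.9.

σ₀² = 30.9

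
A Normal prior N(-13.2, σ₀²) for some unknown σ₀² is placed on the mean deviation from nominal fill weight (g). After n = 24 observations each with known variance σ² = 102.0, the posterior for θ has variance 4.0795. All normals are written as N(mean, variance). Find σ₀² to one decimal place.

Posterior precision equals prior precision plus data precision: 1/σ_n² = 1/σ₀² + n/σ².
So 1/σ₀² = 1/4.0795 − 24/102.0 = 0.245128 − 0.235294 = 0.009834.
Hence σ₀² = 1/0.009834 ≈ 101.7.

σ₀² = 101.7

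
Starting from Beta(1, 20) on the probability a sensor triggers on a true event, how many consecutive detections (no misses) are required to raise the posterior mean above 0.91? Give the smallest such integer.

k = 202

After k detections and 0 misses the posterior is Beta(1+k, 20), with mean (1+k)/(1+20+k).
Set (1+k)/(21+k) > 0.91 and solve: k > (0.91·21 − 1)/(1 − 0.91) = 201.222.
The smallest integer exceeding 201.222 is 202.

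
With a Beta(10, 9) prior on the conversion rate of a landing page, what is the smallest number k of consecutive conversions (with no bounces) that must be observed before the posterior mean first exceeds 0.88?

After k conversions and 0 bounces the posterior is Beta(10+k, 9), with mean (10+k)/(10+9+k).
Set (10+k)/(19+k) > 0.88 and solve: k > (0.88·19 − 10)/(1 − 0.88) = 56.000.
The smallest integer exceeding 56.000 is 57, and checking k=57: (67)/(76) = 0.8816 > 0.88.

k = 57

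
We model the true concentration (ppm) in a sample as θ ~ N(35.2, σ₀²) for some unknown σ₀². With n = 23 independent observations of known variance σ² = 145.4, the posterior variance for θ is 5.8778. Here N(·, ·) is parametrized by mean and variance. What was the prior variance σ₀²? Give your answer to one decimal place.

Posterior precision equals prior precision plus data precision: 1/σ_n² = 1/σ₀² + n/σ².
So 1/σ₀² = 1/5.8778 − 23/145.4 = 0.170132 − 0.158184 = 0.011948.
Hence σ₀² = 1/0.011948 ≈ 83.7.

σ₀² = 83.7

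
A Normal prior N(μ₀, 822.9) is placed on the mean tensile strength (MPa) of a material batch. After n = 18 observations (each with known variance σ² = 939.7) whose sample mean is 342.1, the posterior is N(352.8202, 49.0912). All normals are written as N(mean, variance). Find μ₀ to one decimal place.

μ₀ = 521.8

The posterior mean is a precision-weighted average: μ_n = (τ₀μ₀ + τ_data·x̄)/(τ₀+τ_data), with τ₀=1/σ₀² and τ_data=n/σ².
Here τ₀ = 1/822.9 = 0.001215 and τ_data = 18/939.7 = 0.019155, so τ_n = 0.020370.
Rearranging for μ₀: μ₀ = (μ_n·τ_n − τ_data·x̄)/τ₀ = (352.8202·0.020370 − 0.019155·342.1) / 0.001215 = 0.634022/0.001215 ≈ 521.8.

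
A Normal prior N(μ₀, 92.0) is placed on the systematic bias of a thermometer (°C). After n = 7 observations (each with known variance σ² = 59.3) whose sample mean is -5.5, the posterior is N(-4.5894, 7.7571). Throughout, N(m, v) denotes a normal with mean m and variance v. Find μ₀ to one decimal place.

The posterior mean is a precision-weighted average: μ_n = (τ₀μ₀ + τ_data·x̄)/(τ₀+τ_data), with τ₀=1/σ₀² and τ_data=n/σ².
Here τ₀ = 1/92.0 = 0.010870 and τ_data = 7/59.3 = 0.118044, so τ_n = 0.128914.
Rearranging for μ₀: μ₀ = (μ_n·τ_n − τ_data·x̄)/τ₀ = (-4.5894·0.128914 − 0.118044·-5.5) / 0.010870 = 0.057604/0.010870 ≈ 5.3.

μ₀ = 5.3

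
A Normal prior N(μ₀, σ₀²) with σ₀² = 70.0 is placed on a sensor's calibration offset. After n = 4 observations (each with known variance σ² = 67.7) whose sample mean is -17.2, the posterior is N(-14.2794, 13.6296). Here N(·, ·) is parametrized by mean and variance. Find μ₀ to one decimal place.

μ₀ = -2.2

The posterior mean is a precision-weighted average: μ_n = (τ₀μ₀ + τ_data·x̄)/(τ₀+τ_data), with τ₀=1/σ₀² and τ_data=n/σ².
Here τ₀ = 1/70.0 = 0.014286 and τ_data = 4/67.7 = 0.059084, so τ_n = 0.073370.
Rearranging for μ₀: μ₀ = (μ_n·τ_n − τ_data·x̄)/τ₀ = (-14.2794·0.073370 − 0.059084·-17.2) / 0.014286 = -0.031435/0.014286 ≈ -2.2.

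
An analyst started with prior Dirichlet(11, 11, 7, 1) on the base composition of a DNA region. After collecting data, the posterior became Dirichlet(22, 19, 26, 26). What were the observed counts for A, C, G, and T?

For a Dirichlet(α) prior with multinomial counts c, the posterior is Dirichlet(α + c) componentwise.
Counts are posterior − prior componentwise: 22−11=11, 19−11=8, 26−7=19, 26−1=25.

counts (11, 8, 19, 25)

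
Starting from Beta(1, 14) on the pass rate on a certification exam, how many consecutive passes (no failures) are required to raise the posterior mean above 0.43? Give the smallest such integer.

After k passes and 0 failures the posterior is Beta(1+k, 14), with mean (1+k)/(1+14+k).
Set (1+k)/(15+k) > 0.43 and solve: k > (0.43·15 − 1)/(1 − 0.43) = 9.561.
The smallest integer exceeding 9.561 is 10, and checking k=10: (11)/(25) = 0.4400 > 0.43.

k = 10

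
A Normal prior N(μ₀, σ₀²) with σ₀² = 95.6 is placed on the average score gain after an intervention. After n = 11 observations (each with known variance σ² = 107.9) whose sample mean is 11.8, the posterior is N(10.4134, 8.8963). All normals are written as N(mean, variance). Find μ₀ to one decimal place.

μ₀ = -3.1

The posterior mean is a precision-weighted average: μ_n = (τ₀μ₀ + τ_data·x̄)/(τ₀+τ_data), with τ₀=1/σ₀² and τ_data=n/σ².
Here τ₀ = 1/95.6 = 0.010460 and τ_data = 11/107.9 = 0.101946, so τ_n = 0.112406.
Rearranging for μ₀: μ₀ = (μ_n·τ_n − τ_data·x̄)/τ₀ = (10.4134·0.112406 − 0.101946·11.8) / 0.010460 = -0.032434/0.010460 ≈ -3.1.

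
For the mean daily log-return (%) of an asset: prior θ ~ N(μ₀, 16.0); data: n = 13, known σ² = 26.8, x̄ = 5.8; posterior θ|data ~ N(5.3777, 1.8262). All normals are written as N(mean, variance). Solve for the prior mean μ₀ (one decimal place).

With known observation variance, the Normal–Normal posterior has precision τ_n = τ₀ + n/σ² and mean μ_n = (τ₀μ₀ + (n/σ²)x̄)/τ_n.
Here τ₀ = 1/16.0 = 0.062500 and τ_data = 13/26.8 = 0.485075, so τ_n = 0.547575.
Rearranging for μ₀: μ₀ = (μ_n·τ_n − τ_data·x̄)/τ₀ = (5.3777·0.547575 − 0.485075·5.8) / 0.062500 = 0.131259/0.062500 ≈ 2.1.

μ₀ = 2.1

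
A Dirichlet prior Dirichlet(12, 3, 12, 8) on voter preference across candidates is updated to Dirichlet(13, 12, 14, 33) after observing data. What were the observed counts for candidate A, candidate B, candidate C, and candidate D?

For a Dirichlet(α) prior with multinomial counts c, the posterior is Dirichlet(α + c) componentwise.
Counts are posterior − prior componentwise: 13−12=1, 12−3=9, 14−12=2, 33−8=25.

counts (1, 9, 2, 25)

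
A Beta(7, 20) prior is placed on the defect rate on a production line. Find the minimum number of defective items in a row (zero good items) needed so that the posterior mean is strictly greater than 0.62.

k = 26

After k defective items and 0 good items the posterior is Beta(7+k, 20), with mean (7+k)/(7+20+k).
Set (7+k)/(27+k) > 0.62 and solve: k > (0.62·27 − 7)/(1 − 0.62) = 25.632.
The smallest integer exceeding 25.632 is 26.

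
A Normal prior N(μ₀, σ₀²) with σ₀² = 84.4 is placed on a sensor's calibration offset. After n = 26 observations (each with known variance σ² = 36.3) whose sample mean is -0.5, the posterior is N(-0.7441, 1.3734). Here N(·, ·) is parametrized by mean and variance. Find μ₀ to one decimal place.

μ₀ = -15.5

With known observation variance, the Normal–Normal posterior has precision τ_n = τ₀ + n/σ² and mean μ_n = (τ₀μ₀ + (n/σ²)x̄)/τ_n.
Here τ₀ = 1/84.4 = 0.011848 and τ_data = 26/36.3 = 0.716253, so τ_n = 0.728101.
Rearranging for μ₀: μ₀ = (μ_n·τ_n − τ_data·x̄)/τ₀ = (-0.7441·0.728101 − 0.716253·-0.5) / 0.011848 = -0.183653/0.011848 ≈ -15.5.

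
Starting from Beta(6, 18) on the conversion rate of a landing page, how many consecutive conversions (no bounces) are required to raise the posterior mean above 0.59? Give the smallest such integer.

After k conversions and 0 bounces the posterior is Beta(6+k, 18), with mean (6+k)/(6+18+k).
Set (6+k)/(24+k) > 0.59 and solve: k > (0.59·24 − 6)/(1 − 0.59) = 19.902.
The smallest integer exceeding 19.902 is 20.

k = 20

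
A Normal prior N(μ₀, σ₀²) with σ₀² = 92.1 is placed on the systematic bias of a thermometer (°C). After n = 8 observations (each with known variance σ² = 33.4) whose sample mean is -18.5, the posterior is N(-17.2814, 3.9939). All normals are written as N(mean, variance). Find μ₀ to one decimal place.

The posterior mean is a precision-weighted average: μ_n = (τ₀μ₀ + τ_data·x̄)/(τ₀+τ_data), with τ₀=1/σ₀² and τ_data=n/σ².
Here τ₀ = 1/92.1 = 0.010858 and τ_data = 8/33.4 = 0.239521, so τ_n = 0.250379.
Rearranging for μ₀: μ₀ = (μ_n·τ_n − τ_data·x̄)/τ₀ = (-17.2814·0.250379 − 0.239521·-18.5) / 0.010858 = 0.104239/0.010858 ≈ 9.6.

μ₀ = 9.6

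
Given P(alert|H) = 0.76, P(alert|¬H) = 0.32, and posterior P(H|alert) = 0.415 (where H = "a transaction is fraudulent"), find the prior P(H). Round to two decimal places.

P(H) = 0.23

In odds form, posterior odds = prior odds × likelihood ratio, so prior odds = posterior odds ÷ LR.
Posterior odds = 0.415/(1−0.415) = 0.7094. LR = 0.76/0.32 = 2.3750.
Prior odds = 0.7094/2.3750 = 0.2987, so P(H) = 0.2987/(1+0.2987) ≈ 0.23.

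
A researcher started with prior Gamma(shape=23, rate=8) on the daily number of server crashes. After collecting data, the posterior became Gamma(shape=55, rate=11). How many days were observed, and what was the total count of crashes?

Gamma–Poisson conjugacy: posterior shape = α + Σxᵢ, posterior rate = β + n.
Matching: Σxᵢ = 55 − 23 = 32 and n = 11 − 8 = 3.

n = 3 days with total 32 crashes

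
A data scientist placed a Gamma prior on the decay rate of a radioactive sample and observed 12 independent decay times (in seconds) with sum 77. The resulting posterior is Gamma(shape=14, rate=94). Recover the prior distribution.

Gamma(shape=2, rate=17)

For an exponential likelihood with a Gamma(α, β) prior on the rate, n observations with total T give posterior Gamma(α+n, β+T).
So α = 14 − 12 = 2 and β = 94 − 77 = 17.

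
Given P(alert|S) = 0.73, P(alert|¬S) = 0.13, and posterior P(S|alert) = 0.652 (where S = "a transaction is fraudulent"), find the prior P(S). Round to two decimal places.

Bayes' rule in odds form gives O(S|E) = O(S)·[P(E|S)/P(E|¬S)], hence O(S) = O(S|E)/LR.
Posterior odds = 0.652/(1−0.652) = 1.8736. LR = 0.73/0.13 = 5.6154.
Prior odds = 1.8736/5.6154 = 0.3337, so P(S) = 0.3337/(1+0.3337) ≈ 0.25.

P(S) = 0.25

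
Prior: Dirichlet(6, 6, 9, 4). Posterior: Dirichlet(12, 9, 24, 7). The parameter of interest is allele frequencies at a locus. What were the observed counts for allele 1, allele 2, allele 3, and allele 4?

counts (6, 3, 15, 3)

For a Dirichlet(α) prior with multinomial counts c, the posterior is Dirichlet(α + c) componentwise.
Counts are posterior − prior componentwise: 12−6=6, 9−6=3, 24−9=15, 7−4=3.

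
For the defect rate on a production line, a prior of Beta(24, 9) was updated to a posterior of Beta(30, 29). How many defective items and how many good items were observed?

6 defective items and 20 good items

Under Beta–binomial conjugacy the posterior parameters are (a+s, b+f).
So s = 30 − 24 = 6 and f = 29 − 9 = 20.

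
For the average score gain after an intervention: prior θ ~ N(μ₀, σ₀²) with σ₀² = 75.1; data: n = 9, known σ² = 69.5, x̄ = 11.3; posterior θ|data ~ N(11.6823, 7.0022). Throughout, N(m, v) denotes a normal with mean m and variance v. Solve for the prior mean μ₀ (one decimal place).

μ₀ = 15.4

The posterior mean is a precision-weighted average: μ_n = (τ₀μ₀ + τ_data·x̄)/(τ₀+τ_data), with τ₀=1/σ₀² and τ_data=n/σ².
Here τ₀ = 1/75.1 = 0.013316 and τ_data = 9/69.5 = 0.129496, so τ_n = 0.142812.
Rearranging for μ₀: μ₀ = (μ_n·τ_n − τ_data·x̄)/τ₀ = (11.6823·0.142812 − 0.129496·11.3) / 0.013316 = 0.205068/0.013316 ≈ 15.4.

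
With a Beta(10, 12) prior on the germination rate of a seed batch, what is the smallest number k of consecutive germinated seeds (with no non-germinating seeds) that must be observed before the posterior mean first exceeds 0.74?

After k germinated seeds and 0 non-germinating seeds the posterior is Beta(10+k, 12), with mean (10+k)/(10+12+k).
Set (10+k)/(22+k) > 0.74 and solve: k > (0.74·22 − 10)/(1 − 0.74) = 24.154.
The smallest integer exceeding 24.154 is 25, and checking k=25: (35)/(47) = 0.7447 > 0.74.

k = 25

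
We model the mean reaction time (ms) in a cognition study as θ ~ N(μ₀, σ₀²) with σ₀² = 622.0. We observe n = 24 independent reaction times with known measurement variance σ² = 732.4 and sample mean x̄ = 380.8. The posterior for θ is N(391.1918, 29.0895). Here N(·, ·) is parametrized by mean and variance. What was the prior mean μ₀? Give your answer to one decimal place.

The posterior mean is a precision-weighted average: μ_n = (τ₀μ₀ + τ_data·x̄)/(τ₀+τ_data), with τ₀=1/σ₀² and τ_data=n/σ².
Here τ₀ = 1/622.0 = 0.001608 and τ_data = 24/732.4 = 0.032769, so τ_n = 0.034377.
Rearranging for μ₀: μ₀ = (μ_n·τ_n − τ_data·x̄)/τ₀ = (391.1918·0.034377 − 0.032769·380.8) / 0.001608 = 0.969565/0.001608 ≈ 603.0.

μ₀ = 603.0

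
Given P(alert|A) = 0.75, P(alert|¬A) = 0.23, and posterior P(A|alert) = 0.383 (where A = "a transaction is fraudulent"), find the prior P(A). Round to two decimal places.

In odds form, posterior odds = prior odds × likelihood ratio, so prior odds = posterior odds ÷ LR.
Posterior odds = 0.383/(1−0.383) = 0.6207. LR = 0.75/0.23 = 3.2609.
Prior odds = 0.6207/3.2609 = 0.1903, so P(A) = 0.1903/(1+0.1903) ≈ 0.16.

P(A) = 0.16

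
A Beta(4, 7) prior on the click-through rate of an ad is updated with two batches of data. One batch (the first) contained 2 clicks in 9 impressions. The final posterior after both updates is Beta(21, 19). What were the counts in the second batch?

Because Beta–binomial updating is additive in the counts, the combined data contributed (α_post−α_prior, β_post−β_prior) successes and failures.
Total across both batches: 21−4=17 clicks, 19−7=12 non-clicks.
Subtract the first batch: 17−2=15 clicks and 12−7=5 non-clicks.

15 clicks and 5 non-clicks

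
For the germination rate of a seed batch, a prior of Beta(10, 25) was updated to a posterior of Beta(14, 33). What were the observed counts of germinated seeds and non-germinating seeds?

Beta is conjugate to the binomial likelihood: posterior = Beta(α+s, β+f).
So s = 14 − 10 = 4 and f = 33 − 25 = 8.

4 germinated seeds and 8 non-germinating seeds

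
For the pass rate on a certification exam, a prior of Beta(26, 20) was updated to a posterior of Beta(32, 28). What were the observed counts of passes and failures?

6 passes and 8 failures

Beta is conjugate to the binomial likelihood: posterior = Beta(α+s, β+f).
So s = 32 − 26 = 6 and f = 28 − 20 = 8.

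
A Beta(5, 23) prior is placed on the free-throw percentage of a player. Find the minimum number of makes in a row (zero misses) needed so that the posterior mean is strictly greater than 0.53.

k = 21

After k makes and 0 misses the posterior is Beta(5+k, 23), with mean (5+k)/(5+23+k).
Set (5+k)/(28+k) > 0.53 and solve: k > (0.53·28 − 5)/(1 − 0.53) = 20.936.
The smallest integer exceeding 20.936 is 21, and checking k=21: (26)/(49) = 0.5306 > 0.53.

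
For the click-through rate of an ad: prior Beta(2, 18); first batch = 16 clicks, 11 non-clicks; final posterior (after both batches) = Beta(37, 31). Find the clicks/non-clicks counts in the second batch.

19 clicks and 2 non-clicks

Sequential conjugate updates are equivalent to a single update on the pooled data, so total successes = posterior α − prior α and total failures = posterior β − prior β.
Total across both batches: 37−2=35 clicks, 31−18=13 non-clicks.
Subtract the first batch: 35−16=19 clicks and 13−11=2 non-clicks.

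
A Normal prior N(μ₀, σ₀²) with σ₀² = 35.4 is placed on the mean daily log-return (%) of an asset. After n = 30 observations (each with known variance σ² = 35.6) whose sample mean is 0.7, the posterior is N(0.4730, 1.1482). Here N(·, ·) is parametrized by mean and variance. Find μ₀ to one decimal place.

μ₀ = -6.3

With known observation variance, the Normal–Normal posterior has precision τ_n = τ₀ + n/σ² and mean μ_n = (τ₀μ₀ + (n/σ²)x̄)/τ_n.
Here τ₀ = 1/35.4 = 0.028249 and τ_data = 30/35.6 = 0.842697, so τ_n = 0.870946.
Rearranging for μ₀: μ₀ = (μ_n·τ_n − τ_data·x̄)/τ₀ = (0.4730·0.870946 − 0.842697·0.7) / 0.028249 = -0.177930/0.028249 ≈ -6.3.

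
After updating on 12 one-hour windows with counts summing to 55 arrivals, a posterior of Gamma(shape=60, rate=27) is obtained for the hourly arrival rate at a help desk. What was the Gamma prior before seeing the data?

Gamma–Poisson conjugacy: posterior shape = α + Σxᵢ, posterior rate = β + n.
So α = 60 − 55 = 5 and β = 27 − 12 = 15.

Gamma(shape=5, rate=15)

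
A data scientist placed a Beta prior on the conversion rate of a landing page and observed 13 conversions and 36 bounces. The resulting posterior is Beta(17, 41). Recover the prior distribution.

Beta is conjugate to the binomial likelihood: posterior = Beta(a+s, b+f).
So a = 17 − 13 = 4 and b = 41 − 36 = 5.

Beta(4, 5)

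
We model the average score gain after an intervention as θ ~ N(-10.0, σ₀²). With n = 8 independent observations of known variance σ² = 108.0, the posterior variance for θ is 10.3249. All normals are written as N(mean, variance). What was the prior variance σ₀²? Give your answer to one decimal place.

Posterior precision equals prior precision plus data precision: 1/σ_n² = 1/σ₀² + n/σ².
So 1/σ₀² = 1/10.3249 − 8/108.0 = 0.096853 − 0.074074 = 0.022779.
Hence σ₀² = 1/0.022779 ≈ 43.9.

σ₀² = 43.9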